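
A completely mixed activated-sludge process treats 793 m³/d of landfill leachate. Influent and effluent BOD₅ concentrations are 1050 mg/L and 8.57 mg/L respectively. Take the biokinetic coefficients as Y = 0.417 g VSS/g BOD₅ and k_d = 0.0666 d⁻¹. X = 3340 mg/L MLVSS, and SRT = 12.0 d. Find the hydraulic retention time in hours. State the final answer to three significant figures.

τ ≈ 20.8 h

From the SRT design equation V = Y Q (S₀−S) θ_c / [X (1 + k_d θ_c)] = 0.417 × 793 × (1050 − 8.57) × 12.0 / [3340 × (1 + 0.0666 × 12.0)] = 4.13×10^6 / 6009 = 687.7 m³.
HRT = V/Q = 687.7 m³ / 793 m³·d⁻¹ = 0.8672 d × 24 = 20.81 h.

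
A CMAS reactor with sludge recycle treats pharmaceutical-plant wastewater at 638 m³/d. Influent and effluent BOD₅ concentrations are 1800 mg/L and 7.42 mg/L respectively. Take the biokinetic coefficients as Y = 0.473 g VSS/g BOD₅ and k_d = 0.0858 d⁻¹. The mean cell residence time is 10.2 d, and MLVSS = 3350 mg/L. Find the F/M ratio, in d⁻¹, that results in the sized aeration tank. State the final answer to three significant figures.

F/M ≈ 0.390 d⁻¹

Steady-state biomass mass balance: V·X·(1 + k_d·θ_c) = Y·Q·(S₀ − S)·θ_c, so V = 0.473 × 638 × (1800 − 7.42) × 10.2 / [3350 × (1 + 0.0858 × 10.2)] = 5.52×10^6 / 6282 = 878.4 m³.
F/M = applied load / biomass = Q·S₀/(V·X) = 638 × 1800 / (878.4 × 3350) = 0.3903 d⁻¹.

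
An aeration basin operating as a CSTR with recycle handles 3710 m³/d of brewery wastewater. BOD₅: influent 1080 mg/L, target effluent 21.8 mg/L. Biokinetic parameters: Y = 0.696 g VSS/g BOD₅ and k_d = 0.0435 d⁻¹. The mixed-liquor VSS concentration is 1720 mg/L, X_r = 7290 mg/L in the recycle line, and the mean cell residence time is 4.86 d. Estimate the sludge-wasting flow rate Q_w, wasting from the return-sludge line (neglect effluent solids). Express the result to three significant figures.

From the SRT design equation V = Y Q (S₀−S) θ_c / [X (1 + k_d θ_c)] = 0.696 × 3710 × (1080 − 21.8) × 4.86 / [1720 × (1 + 0.0435 × 4.86)] = 1.33×10^7 / 2084 = 6373 m³.
Q_w = (V·X)/(θ_c X_r) = 6373 × 1720 / (4.86 × 7290) = 309.4 m³/d.

Q_w ≈ 309 m³/d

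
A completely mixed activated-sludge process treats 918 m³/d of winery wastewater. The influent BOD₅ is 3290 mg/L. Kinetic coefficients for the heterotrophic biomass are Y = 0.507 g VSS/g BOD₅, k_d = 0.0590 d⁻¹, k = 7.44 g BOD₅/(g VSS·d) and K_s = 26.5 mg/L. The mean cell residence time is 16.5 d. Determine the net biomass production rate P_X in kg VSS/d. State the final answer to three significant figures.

P_X ≈ 776 kg VSS/d

For a completely mixed reactor with recycle the Lawrence–McCarty relation gives S = K_s·(1 + k_d·θ_c) / [θ_c·(Y·k − k_d) − 1] = 26.5 × (1 + 0.0590 × 16.5) / [16.5 × (0.507 × 7.44 − 0.0590) − 1] = 52.30 / 60.27 = 0.8678 mg/L.
The observed yield is Y_obs = Y/(1 + k_d·θ_c) = 0.507 / (1 + 0.0590 × 16.5) = 0.507 / 1.974 = 0.2569 g VSS per g BOD₅ removed.
Mass of BOD₅ removed per day: Q(S₀ − S) = 918 × 3289 g/m³ = 3019 kg/d.
Biomass produced: P_X = Y_obs·Q·ΔS = 0.2569 × 3019 ≈ 775.7 kg VSS/d.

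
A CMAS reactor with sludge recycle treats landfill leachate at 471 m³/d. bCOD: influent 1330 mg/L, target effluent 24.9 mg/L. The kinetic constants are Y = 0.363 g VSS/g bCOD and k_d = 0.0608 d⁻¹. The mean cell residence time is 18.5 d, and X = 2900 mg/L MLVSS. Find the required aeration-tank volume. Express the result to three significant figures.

V ≈ 670 m³

Steady-state biomass mass balance: V·X·(1 + k_d·θ_c) = Y·Q·(S₀ − S)·θ_c, so V = 0.363 × 471 × (1330 − 24.9) × 18.5 / [2900 × (1 + 0.0608 × 18.5)] = 4.13×10^6 / 6162 = 669.9 m³.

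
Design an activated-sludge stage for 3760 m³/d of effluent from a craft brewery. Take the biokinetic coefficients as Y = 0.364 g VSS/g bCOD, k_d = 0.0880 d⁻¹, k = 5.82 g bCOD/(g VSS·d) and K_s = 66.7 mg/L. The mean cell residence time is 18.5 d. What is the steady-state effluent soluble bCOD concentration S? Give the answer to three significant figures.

S ≈ 4.79 mg/L

For a completely mixed reactor with recycle the Lawrence–McCarty relation gives S = K_s·(1 + k_d·θ_c) / [θ_c·(Y·k − k_d) − 1] = 66.7 × (1 + 0.0880 × 18.5) / [18.5 × (0.364 × 5.82 − 0.0880) − 1] = 175.3 / 36.56 = 4.794 mg/L.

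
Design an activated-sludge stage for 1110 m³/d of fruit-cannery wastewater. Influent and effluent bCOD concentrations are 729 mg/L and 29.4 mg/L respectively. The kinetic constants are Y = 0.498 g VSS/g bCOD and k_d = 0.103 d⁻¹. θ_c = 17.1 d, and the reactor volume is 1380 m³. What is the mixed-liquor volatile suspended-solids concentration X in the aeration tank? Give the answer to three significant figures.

From V·X·(1 + k_d·θ_c) = Y·Q·(S₀ − S)·θ_c: X = 0.498 × 1110 × (729 − 29.4) × 17.1 / [1380 × (1 + 0.103 × 17.1)] = 1735 mg/L.

X ≈ 1740 mg/L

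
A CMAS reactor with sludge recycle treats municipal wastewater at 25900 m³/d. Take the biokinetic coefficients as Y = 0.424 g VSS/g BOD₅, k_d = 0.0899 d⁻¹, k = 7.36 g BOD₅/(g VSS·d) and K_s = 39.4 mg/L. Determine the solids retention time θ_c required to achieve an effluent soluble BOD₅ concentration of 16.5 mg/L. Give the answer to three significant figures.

From 1/θ_c = Y·k·S/(K_s + S) − k_d: Y·k·S/(K_s+S) = 0.424 × 7.36 × 16.5 / (39.4 + 16.5) = 0.9211 d⁻¹.
Then 1/θ_c = μ − k_d = 0.9211 − 0.0899 = 0.8312 d⁻¹, giving θ_c = 1.203 d.

θ_c ≈ 1.20 d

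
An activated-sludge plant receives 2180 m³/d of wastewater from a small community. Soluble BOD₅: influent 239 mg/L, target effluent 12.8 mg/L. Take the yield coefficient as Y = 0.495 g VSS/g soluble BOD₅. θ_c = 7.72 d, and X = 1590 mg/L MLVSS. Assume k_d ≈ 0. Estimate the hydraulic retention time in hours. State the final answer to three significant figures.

With k_d = 0 the design equation reduces to V = Y Q (S₀−S) θ_c / X = 0.495 × 2180 × (239 − 12.8) × 7.72 / 1590 = 1185 m³.
Hydraulic retention time τ = V/Q = 1185 / 2180 = 0.5436 d = 13.05 h.

τ ≈ 13.0 h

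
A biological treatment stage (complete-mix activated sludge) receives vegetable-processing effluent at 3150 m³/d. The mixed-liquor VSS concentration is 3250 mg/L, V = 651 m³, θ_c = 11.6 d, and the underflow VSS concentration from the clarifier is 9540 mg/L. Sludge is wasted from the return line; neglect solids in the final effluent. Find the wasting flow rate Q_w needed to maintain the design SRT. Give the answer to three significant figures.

Q_w ≈ 19.1 m³/d

Wasting from the return line (neglecting effluent solids): Q_w = V·X / (θ_c·X_r) = 651.0 × 3250 / (11.6 × 9540) = 19.12 m³/d.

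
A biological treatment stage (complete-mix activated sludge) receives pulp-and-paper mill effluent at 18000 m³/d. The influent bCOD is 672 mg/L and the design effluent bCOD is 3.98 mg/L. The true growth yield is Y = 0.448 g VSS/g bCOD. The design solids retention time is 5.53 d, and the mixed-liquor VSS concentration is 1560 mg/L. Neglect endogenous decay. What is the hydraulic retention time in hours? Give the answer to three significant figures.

τ ≈ 25.5 h

Biomass mass balance (decay neglected): V·X = Y·Q·(S₀ − S)·θ_c, so V = 0.448 × 18000 × (672 − 3.98) × 5.53 / 1560 = 19096 m³.
Hydraulic retention time τ = V/Q = 19096 / 18000 = 1.061 d = 25.46 h.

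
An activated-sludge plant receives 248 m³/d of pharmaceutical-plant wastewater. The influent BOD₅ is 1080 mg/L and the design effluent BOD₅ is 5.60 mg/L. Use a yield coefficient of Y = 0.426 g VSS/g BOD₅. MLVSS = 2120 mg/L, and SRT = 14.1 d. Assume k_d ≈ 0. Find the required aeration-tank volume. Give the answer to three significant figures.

V ≈ 755 m³

With k_d = 0 the design equation reduces to V = Y Q (S₀−S) θ_c / X = 0.426 × 248 × (1080 − 5.60) × 14.1 / 2120 = 754.9 m³.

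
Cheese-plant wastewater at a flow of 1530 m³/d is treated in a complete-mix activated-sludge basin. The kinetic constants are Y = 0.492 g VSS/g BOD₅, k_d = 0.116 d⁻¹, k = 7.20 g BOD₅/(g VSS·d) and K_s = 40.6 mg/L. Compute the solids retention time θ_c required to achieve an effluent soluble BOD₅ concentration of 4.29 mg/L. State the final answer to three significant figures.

θ_c ≈ 4.49 d

From 1/θ_c = Y·k·S/(K_s + S) − k_d: Y·k·S/(K_s+S) = 0.492 × 7.20 × 4.29 / (40.6 + 4.29) = 0.3385 d⁻¹.
1/θ_c = 0.3385 − 0.116 = 0.2225 d⁻¹, so θ_c = 4.494 d.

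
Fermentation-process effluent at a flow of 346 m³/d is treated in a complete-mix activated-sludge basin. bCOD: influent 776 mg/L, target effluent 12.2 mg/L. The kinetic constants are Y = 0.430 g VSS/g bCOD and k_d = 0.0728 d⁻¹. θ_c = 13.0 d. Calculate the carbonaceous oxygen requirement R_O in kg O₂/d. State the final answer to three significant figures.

R_O ≈ 181 kg O₂/d

Observed yield with endogenous decay: Y_obs = Y / (1 + k_d·θ_c) = 0.430 / (1 + 0.0728 × 13.0) = 0.430 / 1.946 = 0.2209 g VSS/g bCOD.
Q·(S₀ − S) = 346 × (776 − 12.2) × 10⁻³ = 264.3 kg/d removed.
P_X = Y_obs·Q·(S₀ − S) = 0.2209 × 264.3 = 58.38 kg VSS/d.
Carbonaceous O₂ demand = substrate oxidised − cell-mass equivalent = 264.3 − 1.42 × 58.38 = 181.4 kg O₂/d.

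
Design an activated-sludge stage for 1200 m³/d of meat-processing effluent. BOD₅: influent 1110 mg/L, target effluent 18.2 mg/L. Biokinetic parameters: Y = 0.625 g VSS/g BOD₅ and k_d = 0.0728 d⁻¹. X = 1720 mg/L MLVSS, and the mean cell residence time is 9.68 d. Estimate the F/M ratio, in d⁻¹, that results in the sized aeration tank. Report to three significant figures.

F/M ≈ 0.286 d⁻¹

From the SRT design equation V = Y Q (S₀−S) θ_c / [X (1 + k_d θ_c)] = 0.625 × 1200 × (1110 − 18.2) × 9.68 / [1720 × (1 + 0.0728 × 9.68)] = 7.93×10^6 / 2932 = 2703 m³.
F/M = Q·S₀ / (V·X) = 1200 × 1110 / (2703 × 1720) = 0.2865 g BOD₅·(g VSS·d)⁻¹.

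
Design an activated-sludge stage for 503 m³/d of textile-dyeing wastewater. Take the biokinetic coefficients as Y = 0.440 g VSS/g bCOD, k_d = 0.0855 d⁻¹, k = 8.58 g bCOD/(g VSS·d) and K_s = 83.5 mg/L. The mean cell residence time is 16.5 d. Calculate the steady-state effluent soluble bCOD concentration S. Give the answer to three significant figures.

From the Monod/SRT balance for a CMAS, S = K_s·(1+k_d θ_c)/[θ_c·(Y k − k_d) − 1] = 83.5 × (1 + 0.0855 × 16.5) / [16.5 × (0.440 × 8.58 − 0.0855) − 1] = 201.3 / 59.88 = 3.362 mg/L.

S ≈ 3.36 mg/L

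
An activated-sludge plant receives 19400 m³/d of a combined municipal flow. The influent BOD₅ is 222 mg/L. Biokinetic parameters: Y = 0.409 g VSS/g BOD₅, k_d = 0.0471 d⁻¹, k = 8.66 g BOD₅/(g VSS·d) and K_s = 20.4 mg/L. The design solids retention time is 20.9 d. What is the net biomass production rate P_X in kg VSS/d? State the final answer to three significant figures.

P_X ≈ 885 kg VSS/d

From the Monod/SRT balance for a CMAS, S = K_s·(1+k_d θ_c)/[θ_c·(Y k − k_d) − 1] = 20.4 × (1 + 0.0471 × 20.9) / [20.9 × (0.409 × 8.66 − 0.0471) − 1] = 40.48 / 72.04 = 0.5619 mg/L.
The observed yield is Y_obs = Y/(1 + k_d·θ_c) = 0.409 / (1 + 0.0471 × 20.9) = 0.409 / 1.984 = 0.2061 g VSS per g BOD₅ removed.
ΔS = 222 − 0.562 = 221.4 mg/L, so the substrate removal rate is 19400 × 221.4/1000 = 4296 kg BOD₅/d.
Biomass produced: P_X = Y_obs·Q·ΔS = 0.2061 × 4296 ≈ 885.4 kg VSS/d.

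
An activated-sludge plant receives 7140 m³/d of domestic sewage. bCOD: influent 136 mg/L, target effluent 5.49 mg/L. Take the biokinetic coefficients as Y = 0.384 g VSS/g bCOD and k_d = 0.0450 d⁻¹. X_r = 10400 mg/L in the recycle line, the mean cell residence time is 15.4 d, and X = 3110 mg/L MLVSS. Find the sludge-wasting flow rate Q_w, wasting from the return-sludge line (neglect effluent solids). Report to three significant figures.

Q_w ≈ 20.3 m³/d

Rearranging the biomass balance for a CMAS with decay, V = Y·Q·ΔS·θ_c / [X·(1+k_d θ_c)] = 0.384 × 7140 × (136 − 5.49) × 15.4 / [3110 × (1 + 0.0450 × 15.4)] = 5.51×10^6 / 5265 = 1047 m³.
Q_w = (V·X)/(θ_c X_r) = 1047 × 3110 / (15.4 × 10400) = 20.32 m³/d.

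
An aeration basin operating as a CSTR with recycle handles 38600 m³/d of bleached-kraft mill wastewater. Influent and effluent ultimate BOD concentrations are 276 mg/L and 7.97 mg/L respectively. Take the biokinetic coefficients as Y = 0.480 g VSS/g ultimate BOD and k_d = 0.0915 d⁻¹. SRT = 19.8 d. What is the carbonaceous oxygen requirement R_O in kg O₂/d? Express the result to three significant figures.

Observed yield with endogenous decay: Y_obs = Y / (1 + k_d·θ_c) = 0.480 / (1 + 0.0915 × 19.8) = 0.480 / 2.812 = 0.1707 g VSS/g ultimate BOD.
ΔS = 276 − 7.97 = 268.0 mg/L, so the substrate removal rate is 38600 × 268.0/1000 = 10346 kg ultimate BOD/d.
Biomass synthesised: P_X = Y_obs × 10346 = 1766 kg VSS/d.
Carbonaceous O₂ demand = substrate oxidised − cell-mass equivalent = 10346 − 1.42 × 1766 = 7838 kg O₂/d.

R_O ≈ 7840 kg O₂/d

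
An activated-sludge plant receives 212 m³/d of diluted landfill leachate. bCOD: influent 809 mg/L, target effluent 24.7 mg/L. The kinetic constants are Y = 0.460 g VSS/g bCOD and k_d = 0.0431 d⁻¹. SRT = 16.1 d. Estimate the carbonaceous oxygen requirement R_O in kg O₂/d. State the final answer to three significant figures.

Correct the yield for decay: Y_obs = Y/(1 + k_d θ_c) = 0.460 / (1 + 0.0431 × 16.1) = 0.460 / 1.694 = 0.2716.
Q·(S₀ − S) = 212 × (809 − 24.7) × 10⁻³ = 166.3 kg/d removed.
Biomass synthesised: P_X = Y_obs × 166.3 = 45.15 kg VSS/d.
R_O = Q·(S₀ − S) − 1.42·P_X = 166.3 − 1.42 × 45.15 = 102.2 kg O₂/d.

R_O ≈ 102 kg O₂/d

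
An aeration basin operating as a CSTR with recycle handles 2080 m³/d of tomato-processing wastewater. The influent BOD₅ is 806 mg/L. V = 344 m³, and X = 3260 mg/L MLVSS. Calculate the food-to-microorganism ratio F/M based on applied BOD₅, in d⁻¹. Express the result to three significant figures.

F/M = Q·S₀ / (V·X) = 2080 × 806 / (344.0 × 3260) = 1.495 g BOD₅·(g VSS·d)⁻¹.

F/M ≈ 1.49 d⁻¹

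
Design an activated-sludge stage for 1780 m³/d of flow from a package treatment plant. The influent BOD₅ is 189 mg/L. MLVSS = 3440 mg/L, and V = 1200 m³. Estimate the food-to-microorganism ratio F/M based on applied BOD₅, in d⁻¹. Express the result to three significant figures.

F/M = Q·S₀ / (V·X) = 1780 × 189 / (1200 × 3440) = 0.08150 g BOD₅·(g VSS·d)⁻¹.

F/M ≈ 0.0815 d⁻¹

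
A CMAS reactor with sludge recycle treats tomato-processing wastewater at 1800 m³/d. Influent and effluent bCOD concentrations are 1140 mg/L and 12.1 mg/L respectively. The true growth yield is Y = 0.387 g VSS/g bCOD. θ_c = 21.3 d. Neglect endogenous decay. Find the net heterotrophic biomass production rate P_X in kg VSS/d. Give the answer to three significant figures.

No decay correction is needed, so Y_obs = Y = 0.387.
Q·(S₀ − S) = 1800 × (1140 − 12.1) × 10⁻³ = 2030 kg/d removed.
Biomass produced: P_X = Y_obs·Q·ΔS = 0.3870 × 2030 ≈ 785.7 kg VSS/d.

P_X ≈ 786 kg VSS/d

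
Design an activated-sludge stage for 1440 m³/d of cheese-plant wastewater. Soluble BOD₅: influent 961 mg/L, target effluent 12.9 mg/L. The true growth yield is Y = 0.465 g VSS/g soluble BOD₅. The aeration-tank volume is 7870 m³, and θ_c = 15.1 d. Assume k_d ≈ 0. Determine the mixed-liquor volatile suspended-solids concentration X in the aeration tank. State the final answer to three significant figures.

Without decay, X = Y Q (S₀−S) θ_c / V = 0.465 × 1440 × (961 − 12.9) × 15.1 / 7870 = 1218 mg/L.

X ≈ 1220 mg/L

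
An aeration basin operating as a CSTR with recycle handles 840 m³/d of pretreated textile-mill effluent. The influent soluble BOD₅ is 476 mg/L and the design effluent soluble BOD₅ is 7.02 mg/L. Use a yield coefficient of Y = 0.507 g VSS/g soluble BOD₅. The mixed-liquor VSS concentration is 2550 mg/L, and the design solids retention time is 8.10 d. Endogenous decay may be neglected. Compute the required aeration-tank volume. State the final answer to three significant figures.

Biomass mass balance (decay neglected): V·X = Y·Q·(S₀ − S)·θ_c, so V = 0.507 × 840 × (476 − 7.02) × 8.10 / 2550 = 634.4 m³.

V ≈ 634 m³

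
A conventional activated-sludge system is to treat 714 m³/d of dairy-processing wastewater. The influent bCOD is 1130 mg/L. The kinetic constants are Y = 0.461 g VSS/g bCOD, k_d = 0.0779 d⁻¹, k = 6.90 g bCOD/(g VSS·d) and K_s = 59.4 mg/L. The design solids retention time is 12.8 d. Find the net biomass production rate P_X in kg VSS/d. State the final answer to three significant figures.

P_X ≈ 186 kg VSS/d

For a completely mixed reactor with recycle the Lawrence–McCarty relation gives S = K_s·(1 + k_d·θ_c) / [θ_c·(Y·k − k_d) − 1] = 59.4 × (1 + 0.0779 × 12.8) / [12.8 × (0.461 × 6.90 − 0.0779) − 1] = 118.6 / 38.72 = 3.064 mg/L.
The observed yield is Y_obs = Y/(1 + k_d·θ_c) = 0.461 / (1 + 0.0779 × 12.8) = 0.461 / 1.997 = 0.2308 g VSS per g bCOD removed.
Substrate removed = Q·(S₀ − S) = 714 m³/d × (1130 − 3.06) g/m³ = 8.05×10^5 g/d = 804.6 kg/d.
P_X = Y_obs · Q(S₀ − S) = 0.2308 × 804.6 = 185.7 kg VSS/d.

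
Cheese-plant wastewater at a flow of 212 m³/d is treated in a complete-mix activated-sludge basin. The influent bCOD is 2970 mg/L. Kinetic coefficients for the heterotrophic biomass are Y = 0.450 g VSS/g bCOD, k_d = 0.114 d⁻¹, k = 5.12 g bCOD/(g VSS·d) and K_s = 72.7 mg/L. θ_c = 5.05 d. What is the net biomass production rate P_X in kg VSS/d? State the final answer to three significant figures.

Effluent substrate depends only on kinetics and SRT: S = K_s(1 + k_d θ_c) / [θ_c(Yk − k_d) − 1] = 72.7 × (1 + 0.114 × 5.05) / [5.05 × (0.450 × 5.12 − 0.114) − 1] = 114.6 / 10.06 = 11.39 mg/L.
Observed yield with endogenous decay: Y_obs = Y / (1 + k_d·θ_c) = 0.450 / (1 + 0.114 × 5.05) = 0.450 / 1.576 = 0.2856 g VSS/g bCOD.
ΔS = 2970 − 11.4 = 2959 mg/L, so the substrate removal rate is 212 × 2959/1000 = 627.2 kg bCOD/d.
Biomass produced: P_X = Y_obs·Q·ΔS = 0.2856 × 627.2 ≈ 179.1 kg VSS/d.

P_X ≈ 179 kg VSS/d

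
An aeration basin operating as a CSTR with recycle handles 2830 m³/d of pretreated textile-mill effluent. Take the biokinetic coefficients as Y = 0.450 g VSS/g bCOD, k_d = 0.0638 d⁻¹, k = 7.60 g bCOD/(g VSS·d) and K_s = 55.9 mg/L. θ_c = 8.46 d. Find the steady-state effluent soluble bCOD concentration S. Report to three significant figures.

S ≈ 3.14 mg/L

From the Monod/SRT balance for a CMAS, S = K_s·(1+k_d θ_c)/[θ_c·(Y k − k_d) − 1] = 55.9 × (1 + 0.0638 × 8.46) / [8.46 × (0.450 × 7.60 − 0.0638) − 1] = 86.07 / 27.39 = 3.142 mg/L.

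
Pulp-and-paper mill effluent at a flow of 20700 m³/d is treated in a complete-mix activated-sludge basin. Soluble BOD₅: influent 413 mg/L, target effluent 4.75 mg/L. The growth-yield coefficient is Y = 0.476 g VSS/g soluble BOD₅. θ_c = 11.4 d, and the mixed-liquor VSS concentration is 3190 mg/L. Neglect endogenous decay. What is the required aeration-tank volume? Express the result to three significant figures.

With k_d = 0 the design equation reduces to V = Y Q (S₀−S) θ_c / X = 0.476 × 20700 × (413 − 4.75) × 11.4 / 3190 = 14375 m³.

V ≈ 14400 m³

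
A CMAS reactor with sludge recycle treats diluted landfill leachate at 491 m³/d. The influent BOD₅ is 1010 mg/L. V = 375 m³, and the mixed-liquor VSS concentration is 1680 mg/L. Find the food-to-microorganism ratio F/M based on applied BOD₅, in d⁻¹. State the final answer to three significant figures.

F/M = Q·S₀ / (V·X) = 491 × 1010 / (375.0 × 1680) = 0.7872 g BOD₅·(g VSS·d)⁻¹.

F/M ≈ 0.787 d⁻¹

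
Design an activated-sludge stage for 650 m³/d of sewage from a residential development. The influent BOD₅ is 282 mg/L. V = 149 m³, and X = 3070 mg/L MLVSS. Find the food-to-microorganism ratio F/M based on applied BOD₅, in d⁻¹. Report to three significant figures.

F/M ≈ 0.401 d⁻¹

F/M = Q·S₀ / (V·X) = 650 × 282 / (149.0 × 3070) = 0.4007 g BOD₅·(g VSS·d)⁻¹.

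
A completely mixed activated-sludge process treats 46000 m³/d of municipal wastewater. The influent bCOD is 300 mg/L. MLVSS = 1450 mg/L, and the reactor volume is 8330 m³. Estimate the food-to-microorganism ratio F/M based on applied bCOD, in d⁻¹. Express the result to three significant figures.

F/M = applied load / biomass = Q·S₀/(V·X) = 46000 × 300 / (8330 × 1450) = 1.143 d⁻¹.

F/M ≈ 1.14 d⁻¹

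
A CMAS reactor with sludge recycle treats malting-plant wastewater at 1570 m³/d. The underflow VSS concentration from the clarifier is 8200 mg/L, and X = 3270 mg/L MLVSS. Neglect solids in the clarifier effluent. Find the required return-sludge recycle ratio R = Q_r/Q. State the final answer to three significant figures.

R = Q_r/Q = X/(X_r − X) = 3270 / (8200 − 3270) = 0.6633.

R ≈ 0.663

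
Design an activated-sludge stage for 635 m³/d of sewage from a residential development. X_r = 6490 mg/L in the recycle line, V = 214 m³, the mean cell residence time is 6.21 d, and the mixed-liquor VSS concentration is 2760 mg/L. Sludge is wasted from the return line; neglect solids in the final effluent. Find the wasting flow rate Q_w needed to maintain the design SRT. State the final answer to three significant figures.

Q_w ≈ 14.7 m³/d

Q_w = (V·X)/(θ_c X_r) = 214.0 × 2760 / (6.21 × 6490) = 14.66 m³/d.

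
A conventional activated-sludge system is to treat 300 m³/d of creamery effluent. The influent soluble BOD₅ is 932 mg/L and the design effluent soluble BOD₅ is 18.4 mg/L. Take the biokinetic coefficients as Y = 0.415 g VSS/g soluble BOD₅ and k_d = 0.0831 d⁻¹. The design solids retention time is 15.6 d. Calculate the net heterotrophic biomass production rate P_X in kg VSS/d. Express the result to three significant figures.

P_X ≈ 49.5 kg VSS/d

Observed yield with endogenous decay: Y_obs = Y / (1 + k_d·θ_c) = 0.415 / (1 + 0.0831 × 15.6) = 0.415 / 2.296 = 0.1807 g VSS/g soluble BOD₅.
Substrate removed = Q·(S₀ − S) = 300 m³/d × (932 − 18.4) g/m³ = 2.74×10^5 g/d = 274.1 kg/d.
So the net sludge growth is P_X = 0.1807 × 274.1 = 49.53 kg VSS/d.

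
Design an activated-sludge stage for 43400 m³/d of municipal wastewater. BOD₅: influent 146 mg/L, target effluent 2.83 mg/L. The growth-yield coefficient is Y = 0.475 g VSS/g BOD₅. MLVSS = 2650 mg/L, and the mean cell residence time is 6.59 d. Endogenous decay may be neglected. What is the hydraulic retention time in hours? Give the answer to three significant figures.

Biomass mass balance (decay neglected): V·X = Y·Q·(S₀ − S)·θ_c, so V = 0.475 × 43400 × (146 − 2.83) × 6.59 / 2650 = 7340 m³.
HRT = V/Q = 7340 m³ / 43400 m³·d⁻¹ = 0.1691 d × 24 = 4.059 h.

τ ≈ 4.06 h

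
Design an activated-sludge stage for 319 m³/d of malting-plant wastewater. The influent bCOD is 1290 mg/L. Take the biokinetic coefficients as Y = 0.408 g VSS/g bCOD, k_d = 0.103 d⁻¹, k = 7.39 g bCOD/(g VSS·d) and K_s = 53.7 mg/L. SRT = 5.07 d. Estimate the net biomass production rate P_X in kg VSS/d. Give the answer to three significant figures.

From the Monod/SRT balance for a CMAS, S = K_s·(1+k_d θ_c)/[θ_c·(Y k − k_d) − 1] = 53.7 × (1 + 0.103 × 5.07) / [5.07 × (0.408 × 7.39 − 0.103) − 1] = 81.74 / 13.76 = 5.939 mg/L.
Observed yield with endogenous decay: Y_obs = Y / (1 + k_d·θ_c) = 0.408 / (1 + 0.103 × 5.07) = 0.408 / 1.522 = 0.2680 g VSS/g bCOD.
Q·(S₀ − S) = 319 × (1290 − 5.94) × 10⁻³ = 409.6 kg/d removed.
So the net sludge growth is P_X = 0.2680 × 409.6 = 109.8 kg VSS/d.

P_X ≈ 110 kg VSS/d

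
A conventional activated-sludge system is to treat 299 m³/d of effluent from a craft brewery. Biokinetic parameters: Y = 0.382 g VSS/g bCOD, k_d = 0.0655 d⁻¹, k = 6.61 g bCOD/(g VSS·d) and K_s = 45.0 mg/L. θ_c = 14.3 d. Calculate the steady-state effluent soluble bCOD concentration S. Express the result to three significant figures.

S ≈ 2.55 mg/L

For a completely mixed reactor with recycle the Lawrence–McCarty relation gives S = K_s·(1 + k_d·θ_c) / [θ_c·(Y·k − k_d) − 1] = 45.0 × (1 + 0.0655 × 14.3) / [14.3 × (0.382 × 6.61 − 0.0655) − 1] = 87.15 / 34.17 = 2.550 mg/L.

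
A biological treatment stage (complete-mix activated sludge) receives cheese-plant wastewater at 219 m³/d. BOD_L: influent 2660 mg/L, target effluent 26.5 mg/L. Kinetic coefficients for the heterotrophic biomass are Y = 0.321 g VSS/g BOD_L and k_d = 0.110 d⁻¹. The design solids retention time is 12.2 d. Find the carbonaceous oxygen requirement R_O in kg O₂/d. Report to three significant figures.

Observed yield with endogenous decay: Y_obs = Y / (1 + k_d·θ_c) = 0.321 / (1 + 0.110 × 12.2) = 0.321 / 2.342 = 0.1371 g VSS/g BOD_L.
Q·(S₀ − S) = 219 × (2660 − 26.5) × 10⁻³ = 576.7 kg/d removed.
Net sludge production P_X = 0.1371 × 576.7 = 79.05 kg VSS/d.
R_O = Q·(S₀ − S) − 1.42·P_X = 576.7 − 1.42 × 79.05 = 464.5 kg O₂/d.

R_O ≈ 464 kg O₂/d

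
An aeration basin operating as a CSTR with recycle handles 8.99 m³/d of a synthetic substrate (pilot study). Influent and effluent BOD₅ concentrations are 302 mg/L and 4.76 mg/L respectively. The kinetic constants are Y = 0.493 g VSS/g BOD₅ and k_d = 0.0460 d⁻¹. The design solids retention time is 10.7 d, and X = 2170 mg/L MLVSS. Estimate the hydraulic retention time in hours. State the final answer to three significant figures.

τ ≈ 11.6 h

Rearranging the biomass balance for a CMAS with decay, V = Y·Q·ΔS·θ_c / [X·(1+k_d θ_c)] = 0.493 × 8.99 × (302 − 4.76) × 10.7 / [2170 × (1 + 0.0460 × 10.7)] = 1.41×10^4 / 3238 = 4.353 m³.
HRT = V/Q = 4.353 m³ / 8.99 m³·d⁻¹ = 0.4842 d × 24 = 11.62 h.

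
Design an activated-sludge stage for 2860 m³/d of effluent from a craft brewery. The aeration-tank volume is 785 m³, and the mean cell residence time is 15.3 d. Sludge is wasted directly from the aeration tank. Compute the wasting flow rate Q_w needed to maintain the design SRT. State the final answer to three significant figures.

Q_w ≈ 51.3 m³/d

With mixed-liquor wasting, θ_c = V/Q_w, so Q_w = V/θ_c = 785.0/15.3 = 51.31 m³/d.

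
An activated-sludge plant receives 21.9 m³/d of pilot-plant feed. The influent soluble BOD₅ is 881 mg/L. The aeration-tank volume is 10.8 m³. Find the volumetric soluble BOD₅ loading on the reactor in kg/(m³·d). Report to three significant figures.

L_v ≈ 1.79 kg soluble BOD₅/(m³·d)

Applied soluble BOD₅ load per unit volume = Q·S₀/V = (21.9 × 881/1000)/10.80 = 1.786 kg soluble BOD₅·m⁻³·d⁻¹.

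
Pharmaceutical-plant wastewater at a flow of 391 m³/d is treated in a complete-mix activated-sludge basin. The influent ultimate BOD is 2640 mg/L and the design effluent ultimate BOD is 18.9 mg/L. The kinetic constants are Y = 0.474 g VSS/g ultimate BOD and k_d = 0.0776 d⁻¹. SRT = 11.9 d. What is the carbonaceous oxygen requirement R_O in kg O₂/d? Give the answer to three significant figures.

The observed yield is Y_obs = Y/(1 + k_d·θ_c) = 0.474 / (1 + 0.0776 × 11.9) = 0.474 / 1.923 = 0.2464 g VSS per g ultimate BOD removed.
Q·(S₀ − S) = 391 × (2640 − 18.9) × 10⁻³ = 1025 kg/d removed.
Biomass synthesised: P_X = Y_obs × 1025 = 252.6 kg VSS/d.
Carbonaceous O₂ demand = substrate oxidised − cell-mass equivalent = 1025 − 1.42 × 252.6 = 666.2 kg O₂/d.

R_O ≈ 666 kg O₂/d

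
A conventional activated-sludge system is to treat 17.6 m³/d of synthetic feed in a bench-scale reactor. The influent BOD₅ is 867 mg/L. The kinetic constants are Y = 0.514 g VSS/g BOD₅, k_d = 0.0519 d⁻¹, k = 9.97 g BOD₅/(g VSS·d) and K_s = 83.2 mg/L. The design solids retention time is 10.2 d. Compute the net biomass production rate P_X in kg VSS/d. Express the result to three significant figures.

P_X ≈ 5.11 kg VSS/d

From the Monod/SRT balance for a CMAS, S = K_s·(1+k_d θ_c)/[θ_c·(Y k − k_d) − 1] = 83.2 × (1 + 0.0519 × 10.2) / [10.2 × (0.514 × 9.97 − 0.0519) − 1] = 127.2 / 50.74 = 2.508 mg/L.
The observed yield is Y_obs = Y/(1 + k_d·θ_c) = 0.514 / (1 + 0.0519 × 10.2) = 0.514 / 1.529 = 0.3361 g VSS per g BOD₅ removed.
ΔS = 867 − 2.51 = 864.5 mg/L, so the substrate removal rate is 17.6 × 864.5/1000 = 15.22 kg BOD₅/d.
Biomass produced: P_X = Y_obs·Q·ΔS = 0.3361 × 15.22 ≈ 5.114 kg VSS/d.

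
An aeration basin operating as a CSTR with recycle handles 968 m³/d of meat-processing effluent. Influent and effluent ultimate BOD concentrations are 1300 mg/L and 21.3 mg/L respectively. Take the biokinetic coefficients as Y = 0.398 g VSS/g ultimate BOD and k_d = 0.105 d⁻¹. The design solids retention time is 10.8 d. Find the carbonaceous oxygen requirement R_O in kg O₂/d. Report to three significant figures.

R_O ≈ 910 kg O₂/d

Observed yield with endogenous decay: Y_obs = Y / (1 + k_d·θ_c) = 0.398 / (1 + 0.105 × 10.8) = 0.398 / 2.134 = 0.1865 g VSS/g ultimate BOD.
ΔS = 1300 − 21.3 = 1279 mg/L, so the substrate removal rate is 968 × 1279/1000 = 1238 kg ultimate BOD/d.
P_X = Y_obs·Q·(S₀ − S) = 0.1865 × 1238 = 230.9 kg VSS/d.
R_O = Q·ΔS − 1.42 P_X = 1238 − 327.8 = 910.0 kg O₂/d.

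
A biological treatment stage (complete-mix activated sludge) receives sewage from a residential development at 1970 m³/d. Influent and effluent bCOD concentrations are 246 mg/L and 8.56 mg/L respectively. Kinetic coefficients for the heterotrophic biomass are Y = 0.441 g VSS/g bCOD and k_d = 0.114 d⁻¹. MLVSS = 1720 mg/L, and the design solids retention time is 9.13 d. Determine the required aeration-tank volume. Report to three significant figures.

From the SRT design equation V = Y Q (S₀−S) θ_c / [X (1 + k_d θ_c)] = 0.441 × 1970 × (246 − 8.56) × 9.13 / [1720 × (1 + 0.114 × 9.13)] = 1.88×10^6 / 3510 = 536.5 m³.

V ≈ 537 m³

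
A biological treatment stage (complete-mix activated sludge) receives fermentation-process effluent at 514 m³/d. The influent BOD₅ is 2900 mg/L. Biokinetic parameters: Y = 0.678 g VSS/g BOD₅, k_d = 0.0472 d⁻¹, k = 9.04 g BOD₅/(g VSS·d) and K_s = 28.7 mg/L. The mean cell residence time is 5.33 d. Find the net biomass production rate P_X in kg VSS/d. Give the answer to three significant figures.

Effluent substrate depends only on kinetics and SRT: S = K_s(1 + k_d θ_c) / [θ_c(Yk − k_d) − 1] = 28.7 × (1 + 0.0472 × 5.33) / [5.33 × (0.678 × 9.04 − 0.0472) − 1] = 35.92 / 31.42 = 1.143 mg/L.
Observed yield with endogenous decay: Y_obs = Y / (1 + k_d·θ_c) = 0.678 / (1 + 0.0472 × 5.33) = 0.678 / 1.252 = 0.5417 g VSS/g BOD₅.
Q·(S₀ − S) = 514 × (2900 − 1.14) × 10⁻³ = 1490 kg/d removed.
So the net sludge growth is P_X = 0.5417 × 1490 = 807.2 kg VSS/d.

P_X ≈ 807 kg VSS/d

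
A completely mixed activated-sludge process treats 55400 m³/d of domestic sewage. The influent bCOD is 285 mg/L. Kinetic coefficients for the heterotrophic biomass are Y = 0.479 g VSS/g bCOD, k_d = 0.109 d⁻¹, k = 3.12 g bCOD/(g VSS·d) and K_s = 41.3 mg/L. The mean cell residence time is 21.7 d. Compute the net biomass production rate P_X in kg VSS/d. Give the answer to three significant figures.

P_X ≈ 2210 kg VSS/d

Effluent substrate depends only on kinetics and SRT: S = K_s(1 + k_d θ_c) / [θ_c(Yk − k_d) − 1] = 41.3 × (1 + 0.109 × 21.7) / [21.7 × (0.479 × 3.12 − 0.109) − 1] = 139.0 / 29.06 = 4.782 mg/L.
Correct the yield for decay: Y_obs = Y/(1 + k_d θ_c) = 0.479 / (1 + 0.109 × 21.7) = 0.479 / 3.365 = 0.1423.
Q·(S₀ − S) = 55400 × (285 − 4.78) × 10⁻³ = 15524 kg/d removed.
Biomass produced: P_X = Y_obs·Q·ΔS = 0.1423 × 15524 ≈ 2210 kg VSS/d.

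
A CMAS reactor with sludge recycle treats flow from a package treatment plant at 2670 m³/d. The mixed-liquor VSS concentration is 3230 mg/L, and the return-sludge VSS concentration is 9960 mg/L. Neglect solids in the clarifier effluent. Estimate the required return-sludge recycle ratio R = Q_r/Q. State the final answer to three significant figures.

R ≈ 0.480

Mass balance around the secondary clarifier (neglecting effluent solids): R = X / (X_r − X) = 3230 / (9960 − 3230) = 0.4799.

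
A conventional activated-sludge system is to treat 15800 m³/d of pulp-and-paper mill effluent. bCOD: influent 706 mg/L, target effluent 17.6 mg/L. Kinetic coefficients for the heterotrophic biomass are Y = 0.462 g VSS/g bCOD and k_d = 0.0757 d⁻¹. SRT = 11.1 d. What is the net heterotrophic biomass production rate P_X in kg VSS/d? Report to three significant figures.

Observed yield with endogenous decay: Y_obs = Y / (1 + k_d·θ_c) = 0.462 / (1 + 0.0757 × 11.1) = 0.462 / 1.840 = 0.2511 g VSS/g bCOD.
Q·(S₀ − S) = 15800 × (706 − 17.6) × 10⁻³ = 10877 kg/d removed.
So the net sludge growth is P_X = 0.2511 × 10877 = 2731 kg VSS/d.

P_X ≈ 2730 kg VSS/d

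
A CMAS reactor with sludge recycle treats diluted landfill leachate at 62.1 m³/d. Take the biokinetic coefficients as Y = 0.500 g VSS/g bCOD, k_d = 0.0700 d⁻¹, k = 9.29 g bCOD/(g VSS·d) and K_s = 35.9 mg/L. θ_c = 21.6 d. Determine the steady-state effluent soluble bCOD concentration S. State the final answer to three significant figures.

S ≈ 0.922 mg/L

For a completely mixed reactor with recycle the Lawrence–McCarty relation gives S = K_s·(1 + k_d·θ_c) / [θ_c·(Y·k − k_d) − 1] = 35.9 × (1 + 0.0700 × 21.6) / [21.6 × (0.500 × 9.29 − 0.0700) − 1] = 90.18 / 97.82 = 0.9219 mg/L.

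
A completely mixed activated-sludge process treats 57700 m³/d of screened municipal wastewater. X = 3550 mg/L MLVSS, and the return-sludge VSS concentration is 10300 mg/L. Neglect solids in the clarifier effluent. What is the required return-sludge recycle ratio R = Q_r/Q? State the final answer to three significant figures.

R ≈ 0.526

Solids balance on the clarifier gives (1+R)X = R·X_r, so R = X/(X_r − X) = 3550 / (10300 − 3550) = 0.5259.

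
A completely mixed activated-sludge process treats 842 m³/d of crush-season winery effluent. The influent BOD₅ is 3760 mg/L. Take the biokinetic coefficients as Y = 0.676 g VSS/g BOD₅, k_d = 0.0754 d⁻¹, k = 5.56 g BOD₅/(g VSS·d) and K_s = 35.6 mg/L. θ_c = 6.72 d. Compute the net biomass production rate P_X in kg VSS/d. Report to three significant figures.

Effluent substrate depends only on kinetics and SRT: S = K_s(1 + k_d θ_c) / [θ_c(Yk − k_d) − 1] = 35.6 × (1 + 0.0754 × 6.72) / [6.72 × (0.676 × 5.56 − 0.0754) − 1] = 53.64 / 23.75 = 2.258 mg/L.
The observed yield is Y_obs = Y/(1 + k_d·θ_c) = 0.676 / (1 + 0.0754 × 6.72) = 0.676 / 1.507 = 0.4487 g VSS per g BOD₅ removed.
Mass of BOD₅ removed per day: Q(S₀ − S) = 842 × 3758 g/m³ = 3164 kg/d.
Biomass produced: P_X = Y_obs·Q·ΔS = 0.4487 × 3164 ≈ 1420 kg VSS/d.

P_X ≈ 1420 kg VSS/d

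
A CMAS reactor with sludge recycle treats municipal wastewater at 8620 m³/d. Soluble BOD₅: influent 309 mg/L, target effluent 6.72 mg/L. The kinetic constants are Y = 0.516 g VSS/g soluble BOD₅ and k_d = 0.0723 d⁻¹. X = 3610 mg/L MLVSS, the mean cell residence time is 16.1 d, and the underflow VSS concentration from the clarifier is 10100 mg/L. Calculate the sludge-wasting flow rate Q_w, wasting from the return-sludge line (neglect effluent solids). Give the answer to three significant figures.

From the SRT design equation V = Y Q (S₀−S) θ_c / [X (1 + k_d θ_c)] = 0.516 × 8620 × (309 − 6.72) × 16.1 / [3610 × (1 + 0.0723 × 16.1)] = 2.16×10^7 / 7812 = 2771 m³.
Wasting from the return line (neglecting effluent solids): Q_w = V·X / (θ_c·X_r) = 2771 × 3610 / (16.1 × 10100) = 61.52 m³/d.

Q_w ≈ 61.5 m³/d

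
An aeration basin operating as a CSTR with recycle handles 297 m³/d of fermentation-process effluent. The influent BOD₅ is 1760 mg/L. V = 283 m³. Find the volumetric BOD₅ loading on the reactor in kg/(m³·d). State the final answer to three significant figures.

L_v = Q S₀ / V = 297 × 1760 × 10⁻³ / 283.0 = 1.847 kg/(m³·d).

L_v ≈ 1.85 kg BOD₅/(m³·d)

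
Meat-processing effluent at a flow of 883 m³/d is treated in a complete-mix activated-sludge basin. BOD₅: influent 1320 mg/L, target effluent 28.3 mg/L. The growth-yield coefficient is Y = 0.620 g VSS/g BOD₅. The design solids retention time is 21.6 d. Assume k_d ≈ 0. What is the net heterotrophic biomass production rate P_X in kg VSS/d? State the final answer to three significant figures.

P_X ≈ 707 kg VSS/d

Since k_d ≈ 0, Y_obs = Y = 0.620 g VSS/g BOD₅.
Mass of BOD₅ removed per day: Q(S₀ − S) = 883 × 1292 g/m³ = 1141 kg/d.
Net biomass production P_X = Y_obs × Q·(S₀ − S) = 0.6200 × 1141 = 707.2 kg VSS/d.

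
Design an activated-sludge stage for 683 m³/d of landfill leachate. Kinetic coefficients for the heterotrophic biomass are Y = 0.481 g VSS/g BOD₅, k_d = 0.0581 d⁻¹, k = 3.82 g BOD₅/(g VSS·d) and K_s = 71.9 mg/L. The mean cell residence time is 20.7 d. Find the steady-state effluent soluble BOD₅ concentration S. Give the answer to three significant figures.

S ≈ 4.42 mg/L

Effluent substrate depends only on kinetics and SRT: S = K_s(1 + k_d θ_c) / [θ_c(Yk − k_d) − 1] = 71.9 × (1 + 0.0581 × 20.7) / [20.7 × (0.481 × 3.82 − 0.0581) − 1] = 158.4 / 35.83 = 4.420 mg/L.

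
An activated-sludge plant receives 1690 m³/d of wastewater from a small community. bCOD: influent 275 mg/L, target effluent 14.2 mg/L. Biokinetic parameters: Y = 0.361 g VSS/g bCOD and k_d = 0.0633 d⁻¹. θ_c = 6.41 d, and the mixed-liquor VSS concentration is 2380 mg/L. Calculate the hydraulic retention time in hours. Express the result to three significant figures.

τ ≈ 4.33 h

Steady-state biomass mass balance: V·X·(1 + k_d·θ_c) = Y·Q·(S₀ − S)·θ_c, so V = 0.361 × 1690 × (275 − 14.2) × 6.41 / [2380 × (1 + 0.0633 × 6.41)] = 1.02×10^6 / 3346 = 304.8 m³.
Hydraulic retention time τ = V/Q = 304.8 / 1690 = 0.1804 d = 4.329 h.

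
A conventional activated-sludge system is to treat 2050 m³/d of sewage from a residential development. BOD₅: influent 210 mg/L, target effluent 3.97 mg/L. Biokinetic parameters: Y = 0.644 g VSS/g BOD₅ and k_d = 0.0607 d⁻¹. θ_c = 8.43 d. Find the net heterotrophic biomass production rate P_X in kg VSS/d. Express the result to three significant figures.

P_X ≈ 180 kg VSS/d

Observed yield with endogenous decay: Y_obs = Y / (1 + k_d·θ_c) = 0.644 / (1 + 0.0607 × 8.43) = 0.644 / 1.512 = 0.4260 g VSS/g BOD₅.
ΔS = 210 − 3.97 = 206.0 mg/L, so the substrate removal rate is 2050 × 206.0/1000 = 422.4 kg BOD₅/d.
Net biomass production P_X = Y_obs × Q·(S₀ − S) = 0.4260 × 422.4 = 179.9 kg VSS/d.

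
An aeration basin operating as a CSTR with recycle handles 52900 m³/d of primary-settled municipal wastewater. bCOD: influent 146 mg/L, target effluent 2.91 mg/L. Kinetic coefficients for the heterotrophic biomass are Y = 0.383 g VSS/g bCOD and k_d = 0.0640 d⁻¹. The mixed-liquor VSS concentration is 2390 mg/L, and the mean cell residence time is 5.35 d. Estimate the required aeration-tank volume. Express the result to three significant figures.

Rearranging the biomass balance for a CMAS with decay, V = Y·Q·ΔS·θ_c / [X·(1+k_d θ_c)] = 0.383 × 52900 × (146 − 2.91) × 5.35 / [2390 × (1 + 0.0640 × 5.35)] = 1.55×10^7 / 3208 = 4834 m³.

V ≈ 4830 m³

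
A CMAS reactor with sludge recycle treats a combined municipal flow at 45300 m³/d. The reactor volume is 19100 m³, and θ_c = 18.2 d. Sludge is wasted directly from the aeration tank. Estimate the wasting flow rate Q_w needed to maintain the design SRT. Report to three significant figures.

Q_w ≈ 1050 m³/d

Wasting from the aeration tank: Q_w = V / θ_c = 19100 / 18.2 = 1049 m³/d.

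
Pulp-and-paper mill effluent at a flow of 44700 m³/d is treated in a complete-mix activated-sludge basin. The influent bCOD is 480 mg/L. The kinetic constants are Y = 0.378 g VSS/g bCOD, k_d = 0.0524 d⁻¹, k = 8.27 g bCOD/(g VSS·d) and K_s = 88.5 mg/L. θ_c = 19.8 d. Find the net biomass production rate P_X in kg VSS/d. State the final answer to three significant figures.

From the Monod/SRT balance for a CMAS, S = K_s·(1+k_d θ_c)/[θ_c·(Y k − k_d) − 1] = 88.5 × (1 + 0.0524 × 19.8) / [19.8 × (0.378 × 8.27 − 0.0524) − 1] = 180.3 / 59.86 = 3.012 mg/L.
Observed yield with endogenous decay: Y_obs = Y / (1 + k_d·θ_c) = 0.378 / (1 + 0.0524 × 19.8) = 0.378 / 2.038 = 0.1855 g VSS/g bCOD.
Substrate removed = Q·(S₀ − S) = 44700 m³/d × (480 − 3.01) g/m³ = 2.13×10^7 g/d = 21321 kg/d.
P_X = Y_obs · Q(S₀ − S) = 0.1855 × 21321 = 3956 kg VSS/d.

P_X ≈ 3960 kg VSS/d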